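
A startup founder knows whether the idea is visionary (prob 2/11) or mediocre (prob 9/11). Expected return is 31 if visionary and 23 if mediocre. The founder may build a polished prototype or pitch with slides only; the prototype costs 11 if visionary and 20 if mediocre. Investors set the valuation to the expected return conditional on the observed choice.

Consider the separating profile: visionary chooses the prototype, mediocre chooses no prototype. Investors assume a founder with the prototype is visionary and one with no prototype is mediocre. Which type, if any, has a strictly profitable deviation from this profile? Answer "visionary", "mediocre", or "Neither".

visionary

The prototype pays 31; no prototype pays 23.
visionary: assigned the prototype, nets 31 − 11 = 20; deviating to no prototype nets 23.
mediocre: assigned no prototype, nets 23; deviating to the prototype nets 31 − 20 = 11.
The visionary type gains 3 by deviating.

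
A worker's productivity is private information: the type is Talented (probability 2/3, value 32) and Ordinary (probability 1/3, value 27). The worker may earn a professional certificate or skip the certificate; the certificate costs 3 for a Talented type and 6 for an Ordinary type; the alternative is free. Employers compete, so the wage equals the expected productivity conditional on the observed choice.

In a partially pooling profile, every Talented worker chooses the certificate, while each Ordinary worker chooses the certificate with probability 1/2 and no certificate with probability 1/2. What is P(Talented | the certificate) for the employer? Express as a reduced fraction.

P(the certificate) = (2/3)·1 + (1/3)·(1/2) = 5/6.
By Bayes' rule, P(Talented | the certificate) = (2/3) / (5/6) = 4/5.

4/5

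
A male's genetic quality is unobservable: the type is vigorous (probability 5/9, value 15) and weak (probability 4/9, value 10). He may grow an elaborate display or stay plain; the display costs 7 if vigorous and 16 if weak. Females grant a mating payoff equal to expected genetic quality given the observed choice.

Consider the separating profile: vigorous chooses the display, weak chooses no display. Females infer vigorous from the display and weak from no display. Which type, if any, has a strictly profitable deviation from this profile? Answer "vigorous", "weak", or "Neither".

The display pays 15; no display pays 10.
vigorous: assigned the display, nets 15 − 7 = 8; deviating to no display nets 10.
weak: assigned no display, nets 10; deviating to the display nets 15 − 16 = -1.
The vigorous type gains 2 by deviating.

vigorous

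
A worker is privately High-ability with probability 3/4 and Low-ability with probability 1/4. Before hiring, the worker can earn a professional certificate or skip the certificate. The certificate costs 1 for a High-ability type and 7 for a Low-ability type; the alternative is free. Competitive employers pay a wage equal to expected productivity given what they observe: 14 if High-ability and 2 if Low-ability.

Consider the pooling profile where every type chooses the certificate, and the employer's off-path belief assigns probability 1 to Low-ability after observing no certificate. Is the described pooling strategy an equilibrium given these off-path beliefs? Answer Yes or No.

Yes

On path, the employer holds the prior and pays 3/4·14 + 1/4·2 = 11. Off path (no certificate), believing Low-ability, it pays 2.
High-ability: the certificate nets 11 − 1 = 10; no certificate nets 2. High-ability stays.
Low-ability: the certificate nets 11 − 7 = 4; no certificate nets 2. Low-ability stays.
No type deviates, so pooling is sustained.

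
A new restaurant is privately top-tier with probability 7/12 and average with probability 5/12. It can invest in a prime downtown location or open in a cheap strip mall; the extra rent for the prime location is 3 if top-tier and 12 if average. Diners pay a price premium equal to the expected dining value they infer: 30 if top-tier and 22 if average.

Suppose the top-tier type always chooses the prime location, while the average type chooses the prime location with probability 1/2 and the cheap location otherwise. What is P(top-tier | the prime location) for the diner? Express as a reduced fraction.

14/19

P(the prime location) = (7/12)·1 + (5/12)·(1/2) = 19/24.
By Bayes' rule, P(top-tier | the prime location) = (7/12) / (19/24) = 14/19.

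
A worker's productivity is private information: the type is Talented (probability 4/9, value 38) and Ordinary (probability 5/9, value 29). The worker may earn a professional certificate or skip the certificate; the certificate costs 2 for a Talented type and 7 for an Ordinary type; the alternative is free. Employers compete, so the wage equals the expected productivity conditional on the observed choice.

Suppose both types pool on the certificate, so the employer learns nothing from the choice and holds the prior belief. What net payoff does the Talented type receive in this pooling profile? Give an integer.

31

Pooled wage = 4/9·38 + 5/9·29 = 33.
Talented pays cost 2 for the certificate, so net payoff = 33 − 2 = 31.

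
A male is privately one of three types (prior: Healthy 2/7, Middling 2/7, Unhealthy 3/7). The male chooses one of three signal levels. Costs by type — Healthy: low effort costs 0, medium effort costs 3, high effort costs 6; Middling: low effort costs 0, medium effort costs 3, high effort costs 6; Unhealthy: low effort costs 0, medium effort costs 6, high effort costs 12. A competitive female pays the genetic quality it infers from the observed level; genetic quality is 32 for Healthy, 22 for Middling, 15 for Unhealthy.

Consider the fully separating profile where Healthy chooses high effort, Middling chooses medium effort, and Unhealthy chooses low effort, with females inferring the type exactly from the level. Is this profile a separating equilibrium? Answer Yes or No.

No

Separating mating payoffs: high effort → 32, medium effort → 22, low effort → 15.
Healthy (assigned high effort): low effort: 15 − 0 = 15; medium effort: 22 − 3 = 19; high effort: 32 − 6 = 26. Healthy stays.
Middling (assigned medium effort): low effort: 15 − 0 = 15; medium effort: 22 − 3 = 19; high effort: 32 − 6 = 26. Middling prefers high effort.
Unhealthy (assigned low effort): low effort: 15 − 0 = 15; medium effort: 22 − 6 = 16; high effort: 32 − 12 = 20. Unhealthy prefers high effort.
At least one type deviates; the separating profile fails.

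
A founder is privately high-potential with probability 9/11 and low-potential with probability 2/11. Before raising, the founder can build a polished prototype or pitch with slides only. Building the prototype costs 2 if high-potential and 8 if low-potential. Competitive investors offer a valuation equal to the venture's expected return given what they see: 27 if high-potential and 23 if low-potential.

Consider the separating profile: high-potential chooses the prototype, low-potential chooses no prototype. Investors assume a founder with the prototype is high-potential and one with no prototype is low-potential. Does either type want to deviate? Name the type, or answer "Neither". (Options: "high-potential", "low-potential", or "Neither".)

Neither

The prototype pays 27; no prototype pays 23.
high-potential: assigned the prototype, nets 27 − 2 = 25; deviating to no prototype nets 23.
low-potential: assigned no prototype, nets 23; deviating to the prototype nets 27 − 8 = 19.
Both types strictly prefer their assigned action; no profitable deviation.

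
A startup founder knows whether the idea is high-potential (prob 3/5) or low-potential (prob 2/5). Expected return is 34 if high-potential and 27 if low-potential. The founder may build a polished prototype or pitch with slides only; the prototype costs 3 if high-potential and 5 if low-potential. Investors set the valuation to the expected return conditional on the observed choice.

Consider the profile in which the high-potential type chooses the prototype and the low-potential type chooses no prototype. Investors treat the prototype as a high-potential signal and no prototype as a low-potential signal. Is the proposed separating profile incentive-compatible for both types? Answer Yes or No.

No

Under these beliefs, the prototype earns valuation 34 and no prototype earns valuation 27.
high-potential: the prototype nets 34 − 3 = 31; no prototype nets 27. high-potential prefers the prototype.
low-potential: the prototype nets 34 − 5 = 29; no prototype nets 27. low-potential would deviate to the prototype.
low-potential has a profitable deviation, so the profile is not an equilibrium.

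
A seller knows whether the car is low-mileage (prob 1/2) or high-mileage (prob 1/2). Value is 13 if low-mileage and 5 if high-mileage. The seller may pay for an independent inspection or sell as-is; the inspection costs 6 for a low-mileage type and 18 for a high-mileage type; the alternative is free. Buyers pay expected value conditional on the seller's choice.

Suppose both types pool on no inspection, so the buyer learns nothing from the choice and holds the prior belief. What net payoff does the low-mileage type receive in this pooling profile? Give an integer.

Pooled price = 1/2·13 + 1/2·5 = 9.
low-mileage pays no cost for no inspection, so net payoff = 9.

9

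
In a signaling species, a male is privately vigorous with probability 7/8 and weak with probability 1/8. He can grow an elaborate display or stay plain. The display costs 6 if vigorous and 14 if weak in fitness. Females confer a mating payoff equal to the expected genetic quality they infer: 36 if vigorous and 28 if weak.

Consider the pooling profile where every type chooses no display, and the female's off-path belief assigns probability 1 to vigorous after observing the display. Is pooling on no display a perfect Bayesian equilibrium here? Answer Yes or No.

On path, the female holds the prior and pays 7/8·36 + 1/8·28 = 35. Off path (the display), believing vigorous, it pays 36.
vigorous: no display nets 35; the display nets 36 − 6 = 30. vigorous stays.
weak: no display nets 35; the display nets 36 − 14 = 22. weak stays.
No type deviates, so pooling is sustained.

Yes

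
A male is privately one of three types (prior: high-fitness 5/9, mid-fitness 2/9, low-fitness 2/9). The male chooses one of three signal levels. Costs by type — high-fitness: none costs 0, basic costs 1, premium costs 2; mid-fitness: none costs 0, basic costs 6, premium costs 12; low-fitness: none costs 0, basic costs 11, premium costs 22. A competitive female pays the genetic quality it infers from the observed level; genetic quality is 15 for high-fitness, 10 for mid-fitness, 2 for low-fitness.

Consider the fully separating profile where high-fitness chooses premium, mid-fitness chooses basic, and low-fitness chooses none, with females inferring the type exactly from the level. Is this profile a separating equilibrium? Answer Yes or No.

Yes

Separating mating payoffs: premium → 15, basic → 10, none → 2.
high-fitness (assigned premium): none: 2 − 0 = 2; basic: 10 − 1 = 9; premium: 15 − 2 = 13. high-fitness stays.
mid-fitness (assigned basic): none: 2 − 0 = 2; basic: 10 − 6 = 4; premium: 15 − 12 = 3. mid-fitness stays.
low-fitness (assigned none): none: 2 − 0 = 2; basic: 10 − 11 = -1; premium: 15 − 22 = -7. low-fitness stays.
Every type prefers its assigned level; separation holds.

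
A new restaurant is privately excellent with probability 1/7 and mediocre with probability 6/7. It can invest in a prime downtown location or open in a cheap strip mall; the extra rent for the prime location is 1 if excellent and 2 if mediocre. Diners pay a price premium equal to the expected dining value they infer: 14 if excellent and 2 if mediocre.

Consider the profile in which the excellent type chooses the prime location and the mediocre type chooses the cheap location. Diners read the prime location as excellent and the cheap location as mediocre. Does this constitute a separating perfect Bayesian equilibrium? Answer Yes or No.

Under these beliefs, the prime location earns price premium 14 and the cheap location earns price premium 2.
excellent: the prime location nets 14 − 1 = 13; the cheap location nets 2. excellent prefers the prime location.
mediocre: the prime location nets 14 − 2 = 12; the cheap location nets 2. mediocre would deviate to the prime location.
mediocre has a profitable deviation, so the profile is not an equilibrium.

No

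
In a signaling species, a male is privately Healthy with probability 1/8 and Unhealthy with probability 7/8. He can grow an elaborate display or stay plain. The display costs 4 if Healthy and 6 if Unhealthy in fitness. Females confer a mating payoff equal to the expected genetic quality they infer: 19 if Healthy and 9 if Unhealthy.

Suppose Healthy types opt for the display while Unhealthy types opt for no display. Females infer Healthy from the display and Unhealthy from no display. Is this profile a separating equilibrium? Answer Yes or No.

No

Under these beliefs, the display earns mating payoff 19 and no display earns mating payoff 9.
Healthy: the display nets 19 − 4 = 15; no display nets 9. Healthy prefers the display.
Unhealthy: the display nets 19 − 6 = 13; no display nets 9. Unhealthy would deviate to the display.
Unhealthy has a profitable deviation, so the profile is not an equilibrium.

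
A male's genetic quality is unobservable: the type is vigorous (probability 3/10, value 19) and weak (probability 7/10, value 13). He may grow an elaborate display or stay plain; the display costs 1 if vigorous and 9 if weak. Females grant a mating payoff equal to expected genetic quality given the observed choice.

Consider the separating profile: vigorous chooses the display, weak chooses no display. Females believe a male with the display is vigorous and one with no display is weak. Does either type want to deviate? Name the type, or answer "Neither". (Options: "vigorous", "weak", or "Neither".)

The display pays 19; no display pays 13.
vigorous: assigned the display, nets 19 − 1 = 18; deviating to no display nets 13.
weak: assigned no display, nets 13; deviating to the display nets 19 − 9 = 10.
Both types strictly prefer their assigned action; no profitable deviation.

Neither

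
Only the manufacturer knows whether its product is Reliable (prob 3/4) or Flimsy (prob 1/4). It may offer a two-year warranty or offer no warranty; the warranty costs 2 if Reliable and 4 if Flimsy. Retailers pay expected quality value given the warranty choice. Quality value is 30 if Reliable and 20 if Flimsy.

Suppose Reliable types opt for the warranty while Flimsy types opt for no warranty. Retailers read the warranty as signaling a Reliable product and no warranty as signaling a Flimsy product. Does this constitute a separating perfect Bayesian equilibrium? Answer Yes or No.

Under these beliefs, the warranty earns price 30 and no warranty earns price 20.
Reliable: the warranty nets 30 − 2 = 28; no warranty nets 20. Reliable prefers the warranty.
Flimsy: the warranty nets 30 − 4 = 26; no warranty nets 20. Flimsy would deviate to the warranty.
Flimsy has a profitable deviation, so the profile is not an equilibrium.

No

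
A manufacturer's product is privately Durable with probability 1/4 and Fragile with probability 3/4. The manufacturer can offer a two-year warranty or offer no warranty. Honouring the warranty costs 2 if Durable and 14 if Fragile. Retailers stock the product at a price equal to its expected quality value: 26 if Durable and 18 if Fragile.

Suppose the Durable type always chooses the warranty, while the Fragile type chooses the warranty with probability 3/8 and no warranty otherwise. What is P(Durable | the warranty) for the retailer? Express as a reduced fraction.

8/17

P(the warranty) = (1/4)·1 + (3/4)·(3/8) = 17/32.
By Bayes' rule, P(Durable | the warranty) = (1/4) / (17/32) = 8/17.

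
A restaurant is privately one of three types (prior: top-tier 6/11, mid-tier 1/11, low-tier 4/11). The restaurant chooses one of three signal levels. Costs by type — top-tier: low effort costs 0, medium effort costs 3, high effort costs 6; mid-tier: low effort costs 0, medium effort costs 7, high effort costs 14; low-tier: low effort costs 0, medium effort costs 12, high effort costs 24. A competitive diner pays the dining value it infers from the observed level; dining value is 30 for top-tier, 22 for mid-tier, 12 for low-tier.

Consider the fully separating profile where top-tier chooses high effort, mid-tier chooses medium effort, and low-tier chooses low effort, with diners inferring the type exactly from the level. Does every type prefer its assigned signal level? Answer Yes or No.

No

Separating price premiums: high effort → 30, medium effort → 22, low effort → 12.
top-tier (assigned high effort): low effort: 12 − 0 = 12; medium effort: 22 − 3 = 19; high effort: 30 − 6 = 24. top-tier stays.
mid-tier (assigned medium effort): low effort: 12 − 0 = 12; medium effort: 22 − 7 = 15; high effort: 30 − 14 = 16. mid-tier prefers high effort.
low-tier (assigned low effort): low effort: 12 − 0 = 12; medium effort: 22 − 12 = 10; high effort: 30 − 24 = 6. low-tier stays.
At least one type deviates; the separating profile fails.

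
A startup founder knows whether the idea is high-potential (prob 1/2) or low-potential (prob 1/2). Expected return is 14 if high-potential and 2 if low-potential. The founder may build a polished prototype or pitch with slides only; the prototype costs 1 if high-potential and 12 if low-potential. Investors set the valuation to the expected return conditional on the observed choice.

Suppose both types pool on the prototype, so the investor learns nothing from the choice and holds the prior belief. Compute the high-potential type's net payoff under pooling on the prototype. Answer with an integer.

Pooled valuation = 1/2·14 + 1/2·2 = 8.
high-potential pays cost 1 for the prototype, so net payoff = 8 − 1 = 7.

7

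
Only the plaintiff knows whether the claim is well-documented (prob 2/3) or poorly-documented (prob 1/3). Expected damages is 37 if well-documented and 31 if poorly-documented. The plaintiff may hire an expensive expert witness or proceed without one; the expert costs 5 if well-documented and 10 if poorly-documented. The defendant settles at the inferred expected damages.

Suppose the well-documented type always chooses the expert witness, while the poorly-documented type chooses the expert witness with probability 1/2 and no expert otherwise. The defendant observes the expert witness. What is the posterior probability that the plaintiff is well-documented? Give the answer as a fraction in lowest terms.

4/5

P(the expert witness) = (2/3)·1 + (1/3)·(1/2) = 5/6.
By Bayes' rule, P(well-documented | the expert witness) = (2/3) / (5/6) = 4/5.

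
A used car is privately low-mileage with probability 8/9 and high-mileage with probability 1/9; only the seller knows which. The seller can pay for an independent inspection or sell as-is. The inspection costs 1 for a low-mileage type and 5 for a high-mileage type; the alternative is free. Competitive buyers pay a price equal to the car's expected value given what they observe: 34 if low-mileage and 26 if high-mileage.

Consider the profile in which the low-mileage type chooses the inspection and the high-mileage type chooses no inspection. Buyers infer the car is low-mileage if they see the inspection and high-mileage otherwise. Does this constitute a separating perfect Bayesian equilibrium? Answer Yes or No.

No

Under these beliefs, the inspection earns price 34 and no inspection earns price 26.
low-mileage: the inspection nets 34 − 1 = 33; no inspection nets 26. low-mileage prefers the inspection.
high-mileage: the inspection nets 34 − 5 = 29; no inspection nets 26. high-mileage would deviate to the inspection.
high-mileage has a profitable deviation, so the profile is not an equilibrium.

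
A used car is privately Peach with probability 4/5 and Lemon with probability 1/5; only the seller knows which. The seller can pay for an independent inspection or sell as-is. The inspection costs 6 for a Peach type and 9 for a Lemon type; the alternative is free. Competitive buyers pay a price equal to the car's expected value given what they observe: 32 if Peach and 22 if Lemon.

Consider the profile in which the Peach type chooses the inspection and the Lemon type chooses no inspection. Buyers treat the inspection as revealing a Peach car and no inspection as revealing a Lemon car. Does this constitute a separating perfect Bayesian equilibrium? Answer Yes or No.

No

Under these beliefs, the inspection earns price 32 and no inspection earns price 22.
Peach: the inspection nets 32 − 6 = 26; no inspection nets 22. Peach prefers the inspection.
Lemon: the inspection nets 32 − 9 = 23; no inspection nets 22. Lemon would deviate to the inspection.
Lemon has a profitable deviation, so the profile is not an equilibrium.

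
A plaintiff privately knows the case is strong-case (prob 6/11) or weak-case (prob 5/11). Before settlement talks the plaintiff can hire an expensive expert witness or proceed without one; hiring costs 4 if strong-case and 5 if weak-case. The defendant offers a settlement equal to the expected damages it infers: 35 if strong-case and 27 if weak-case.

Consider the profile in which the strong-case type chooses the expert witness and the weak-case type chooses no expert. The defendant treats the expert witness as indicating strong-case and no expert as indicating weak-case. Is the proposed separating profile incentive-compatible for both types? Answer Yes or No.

Under these beliefs, the expert witness earns settlement 35 and no expert earns settlement 27.
strong-case: the expert witness nets 35 − 4 = 31; no expert nets 27. strong-case prefers the expert witness.
weak-case: the expert witness nets 35 − 5 = 30; no expert nets 27. weak-case would deviate to the expert witness.
weak-case has a profitable deviation, so the profile is not an equilibrium.

No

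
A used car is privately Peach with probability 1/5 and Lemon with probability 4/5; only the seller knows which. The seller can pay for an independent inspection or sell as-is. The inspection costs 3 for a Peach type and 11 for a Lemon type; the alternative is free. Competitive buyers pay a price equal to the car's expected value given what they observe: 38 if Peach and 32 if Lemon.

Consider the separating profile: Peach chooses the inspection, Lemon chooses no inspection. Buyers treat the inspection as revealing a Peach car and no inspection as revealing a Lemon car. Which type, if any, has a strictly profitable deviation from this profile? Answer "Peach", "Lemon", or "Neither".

The inspection pays 38; no inspection pays 32.
Peach: assigned the inspection, nets 38 − 3 = 35; deviating to no inspection nets 32.
Lemon: assigned no inspection, nets 32; deviating to the inspection nets 38 − 11 = 27.
Both types strictly prefer their assigned action; no profitable deviation.

Neither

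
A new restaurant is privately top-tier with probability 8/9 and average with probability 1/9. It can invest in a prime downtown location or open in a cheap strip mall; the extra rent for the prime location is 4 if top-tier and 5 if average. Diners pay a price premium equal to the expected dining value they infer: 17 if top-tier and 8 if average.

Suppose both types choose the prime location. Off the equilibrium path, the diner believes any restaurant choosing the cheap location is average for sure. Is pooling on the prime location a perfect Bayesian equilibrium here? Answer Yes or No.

On path, the diner holds the prior and pays 8/9·17 + 1/9·8 = 16. Off path (the cheap location), believing average, it pays 8.
top-tier: the prime location nets 16 − 4 = 12; the cheap location nets 8. top-tier stays.
average: the prime location nets 16 − 5 = 11; the cheap location nets 8. average stays.
No type deviates, so pooling is sustained.

Yes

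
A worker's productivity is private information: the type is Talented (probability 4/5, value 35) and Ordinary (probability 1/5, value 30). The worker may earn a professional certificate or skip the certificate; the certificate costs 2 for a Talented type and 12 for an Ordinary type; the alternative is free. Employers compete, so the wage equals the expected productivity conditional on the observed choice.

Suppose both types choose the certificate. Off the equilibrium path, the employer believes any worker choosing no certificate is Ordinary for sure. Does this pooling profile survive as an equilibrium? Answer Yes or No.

No

On path, the employer holds the prior and pays 4/5·35 + 1/5·30 = 34. Off path (no certificate), believing Ordinary, it pays 30.
Talented: the certificate nets 34 − 2 = 32; no certificate nets 30. Talented stays.
Ordinary: the certificate nets 34 − 12 = 22; no certificate nets 30. Ordinary would deviate.
A type deviates, so pooling fails.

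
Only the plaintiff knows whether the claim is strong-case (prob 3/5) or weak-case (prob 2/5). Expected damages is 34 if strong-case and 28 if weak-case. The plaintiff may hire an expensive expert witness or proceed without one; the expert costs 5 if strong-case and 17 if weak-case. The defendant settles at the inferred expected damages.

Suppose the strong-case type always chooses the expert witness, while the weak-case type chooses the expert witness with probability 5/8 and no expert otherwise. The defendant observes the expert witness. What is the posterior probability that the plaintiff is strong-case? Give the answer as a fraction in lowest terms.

12/17

P(the expert witness) = (3/5)·1 + (2/5)·(5/8) = 17/20.
By Bayes' rule, P(strong-case | the expert witness) = (3/5) / (17/20) = 12/17.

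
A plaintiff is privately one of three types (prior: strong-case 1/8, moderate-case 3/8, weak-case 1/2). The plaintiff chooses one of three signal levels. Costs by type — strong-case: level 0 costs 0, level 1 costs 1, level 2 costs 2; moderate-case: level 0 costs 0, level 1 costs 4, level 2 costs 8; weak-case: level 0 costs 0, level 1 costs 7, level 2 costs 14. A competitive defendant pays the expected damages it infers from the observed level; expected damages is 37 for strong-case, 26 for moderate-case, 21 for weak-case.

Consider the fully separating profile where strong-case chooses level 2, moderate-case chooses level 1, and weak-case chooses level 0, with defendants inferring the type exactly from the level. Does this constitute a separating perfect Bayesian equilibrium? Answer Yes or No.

No

Separating settlements: level 2 → 37, level 1 → 26, level 0 → 21.
strong-case (assigned level 2): level 0: 21 − 0 = 21; level 1: 26 − 1 = 25; level 2: 37 − 2 = 35. strong-case stays.
moderate-case (assigned level 1): level 0: 21 − 0 = 21; level 1: 26 − 4 = 22; level 2: 37 − 8 = 29. moderate-case prefers level 2.
weak-case (assigned level 0): level 0: 21 − 0 = 21; level 1: 26 − 7 = 19; level 2: 37 − 14 = 23. weak-case prefers level 2.
At least one type deviates; the separating profile fails.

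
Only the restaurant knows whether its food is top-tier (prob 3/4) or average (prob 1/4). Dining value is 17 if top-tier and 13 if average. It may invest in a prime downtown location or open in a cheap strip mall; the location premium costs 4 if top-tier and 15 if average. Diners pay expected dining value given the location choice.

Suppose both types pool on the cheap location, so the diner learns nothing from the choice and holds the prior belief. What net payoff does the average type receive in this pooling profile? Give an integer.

Pooled price premium = 3/4·17 + 1/4·13 = 16.
average pays no cost for the cheap location, so net payoff = 16.

16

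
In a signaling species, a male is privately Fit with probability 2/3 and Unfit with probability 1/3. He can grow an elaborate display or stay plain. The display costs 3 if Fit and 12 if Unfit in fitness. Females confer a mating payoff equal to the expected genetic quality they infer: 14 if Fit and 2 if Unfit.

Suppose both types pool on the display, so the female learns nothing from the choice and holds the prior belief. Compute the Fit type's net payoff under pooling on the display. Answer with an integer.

Pooled mating payoff = 2/3·14 + 1/3·2 = 10.
Fit pays cost 3 for the display, so net payoff = 10 − 3 = 7.

7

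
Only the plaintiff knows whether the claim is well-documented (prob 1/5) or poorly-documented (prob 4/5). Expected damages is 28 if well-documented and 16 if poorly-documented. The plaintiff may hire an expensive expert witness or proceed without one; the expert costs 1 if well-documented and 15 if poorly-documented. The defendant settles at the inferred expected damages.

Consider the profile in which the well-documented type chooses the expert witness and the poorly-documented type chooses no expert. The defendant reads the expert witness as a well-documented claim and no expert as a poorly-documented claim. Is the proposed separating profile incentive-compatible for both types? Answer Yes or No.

Under these beliefs, the expert witness earns settlement 28 and no expert earns settlement 16.
well-documented: the expert witness nets 28 − 1 = 27; no expert nets 16. well-documented prefers the expert witness.
poorly-documented: the expert witness nets 28 − 15 = 13; no expert nets 16. poorly-documented prefers no expert.
Neither type deviates, so the separating profile is an equilibrium.

Yes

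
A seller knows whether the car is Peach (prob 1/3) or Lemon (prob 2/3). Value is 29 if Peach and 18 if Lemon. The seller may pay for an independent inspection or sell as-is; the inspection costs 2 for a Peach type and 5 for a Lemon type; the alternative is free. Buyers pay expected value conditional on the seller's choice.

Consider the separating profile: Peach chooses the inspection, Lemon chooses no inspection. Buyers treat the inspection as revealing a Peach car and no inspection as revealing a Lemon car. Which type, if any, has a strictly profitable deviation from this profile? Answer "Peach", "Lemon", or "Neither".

The inspection pays 29; no inspection pays 18.
Peach: assigned the inspection, nets 29 − 2 = 27; deviating to no inspection nets 18.
Lemon: assigned no inspection, nets 18; deviating to the inspection nets 29 − 5 = 24.
The Lemon type gains 6 by deviating.

Lemon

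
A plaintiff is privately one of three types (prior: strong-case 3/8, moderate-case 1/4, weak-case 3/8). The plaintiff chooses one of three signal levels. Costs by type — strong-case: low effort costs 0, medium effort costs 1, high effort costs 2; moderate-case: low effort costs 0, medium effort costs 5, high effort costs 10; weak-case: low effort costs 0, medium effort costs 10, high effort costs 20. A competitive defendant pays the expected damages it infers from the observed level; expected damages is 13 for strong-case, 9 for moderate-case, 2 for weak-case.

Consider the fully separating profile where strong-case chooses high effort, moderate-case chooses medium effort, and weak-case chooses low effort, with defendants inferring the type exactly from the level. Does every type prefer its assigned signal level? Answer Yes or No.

Separating settlements: high effort → 13, medium effort → 9, low effort → 2.
strong-case (assigned high effort): low effort: 2 − 0 = 2; medium effort: 9 − 1 = 8; high effort: 13 − 2 = 11. strong-case stays.
moderate-case (assigned medium effort): low effort: 2 − 0 = 2; medium effort: 9 − 5 = 4; high effort: 13 − 10 = 3. moderate-case stays.
weak-case (assigned low effort): low effort: 2 − 0 = 2; medium effort: 9 − 10 = -1; high effort: 13 − 20 = -7. weak-case stays.
Every type prefers its assigned level; separation holds.

Yes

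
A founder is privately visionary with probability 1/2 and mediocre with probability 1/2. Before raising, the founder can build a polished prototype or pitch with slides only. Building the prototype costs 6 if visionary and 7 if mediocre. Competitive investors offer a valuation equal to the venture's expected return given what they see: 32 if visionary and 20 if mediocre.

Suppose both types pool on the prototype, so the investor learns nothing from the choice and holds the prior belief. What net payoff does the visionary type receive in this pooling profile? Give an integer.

20

Pooled valuation = 1/2·32 + 1/2·20 = 26.
visionary pays cost 6 for the prototype, so net payoff = 26 − 6 = 20.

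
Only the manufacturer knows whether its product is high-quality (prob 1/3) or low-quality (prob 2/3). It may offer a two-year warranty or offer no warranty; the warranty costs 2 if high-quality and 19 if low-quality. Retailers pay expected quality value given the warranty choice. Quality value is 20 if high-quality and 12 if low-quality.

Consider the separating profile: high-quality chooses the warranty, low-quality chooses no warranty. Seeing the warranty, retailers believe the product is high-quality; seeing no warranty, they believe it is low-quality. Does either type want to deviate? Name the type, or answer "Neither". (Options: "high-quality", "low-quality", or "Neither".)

Neither

The warranty pays 20; no warranty pays 12.
high-quality: assigned the warranty, nets 20 − 2 = 18; deviating to no warranty nets 12.
low-quality: assigned no warranty, nets 12; deviating to the warranty nets 20 − 19 = 1.
Both types strictly prefer their assigned action; no profitable deviation.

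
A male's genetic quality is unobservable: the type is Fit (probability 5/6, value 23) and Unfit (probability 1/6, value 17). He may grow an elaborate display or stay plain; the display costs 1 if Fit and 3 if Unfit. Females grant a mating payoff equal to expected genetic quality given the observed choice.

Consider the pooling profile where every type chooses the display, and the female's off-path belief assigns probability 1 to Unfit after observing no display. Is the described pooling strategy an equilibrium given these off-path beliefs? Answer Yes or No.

On path, the female holds the prior and pays 5/6·23 + 1/6·17 = 22. Off path (no display), believing Unfit, it pays 17.
Fit: the display nets 22 − 1 = 21; no display nets 17. Fit stays.
Unfit: the display nets 22 − 3 = 19; no display nets 17. Unfit stays.
No type deviates, so pooling is sustained.

Yes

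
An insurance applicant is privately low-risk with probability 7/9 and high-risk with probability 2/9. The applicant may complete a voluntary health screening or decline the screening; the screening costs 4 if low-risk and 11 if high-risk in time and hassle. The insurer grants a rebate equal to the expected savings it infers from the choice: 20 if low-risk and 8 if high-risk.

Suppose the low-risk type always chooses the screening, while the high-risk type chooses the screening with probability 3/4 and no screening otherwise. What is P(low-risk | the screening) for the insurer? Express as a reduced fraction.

14/17

P(the screening) = (7/9)·1 + (2/9)·(3/4) = 17/18.
By Bayes' rule, P(low-risk | the screening) = (7/9) / (17/18) = 14/17.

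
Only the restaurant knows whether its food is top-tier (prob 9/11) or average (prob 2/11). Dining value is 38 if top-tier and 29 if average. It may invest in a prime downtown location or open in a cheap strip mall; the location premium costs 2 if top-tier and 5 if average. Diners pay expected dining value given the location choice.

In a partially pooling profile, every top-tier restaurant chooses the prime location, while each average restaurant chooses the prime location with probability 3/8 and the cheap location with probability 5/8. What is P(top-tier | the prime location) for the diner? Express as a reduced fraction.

12/13

P(the prime location) = (9/11)·1 + (2/11)·(3/8) = 39/44.
By Bayes' rule, P(top-tier | the prime location) = (9/11) / (39/44) = 12/13.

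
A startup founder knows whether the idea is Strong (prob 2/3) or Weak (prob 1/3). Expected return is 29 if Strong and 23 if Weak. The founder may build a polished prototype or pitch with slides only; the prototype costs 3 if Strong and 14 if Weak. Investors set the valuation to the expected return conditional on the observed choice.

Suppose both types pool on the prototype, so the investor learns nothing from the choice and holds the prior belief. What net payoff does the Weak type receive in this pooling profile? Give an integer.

Pooled valuation = 2/3·29 + 1/3·23 = 27.
Weak pays cost 14 for the prototype, so net payoff = 27 − 14 = 13.

13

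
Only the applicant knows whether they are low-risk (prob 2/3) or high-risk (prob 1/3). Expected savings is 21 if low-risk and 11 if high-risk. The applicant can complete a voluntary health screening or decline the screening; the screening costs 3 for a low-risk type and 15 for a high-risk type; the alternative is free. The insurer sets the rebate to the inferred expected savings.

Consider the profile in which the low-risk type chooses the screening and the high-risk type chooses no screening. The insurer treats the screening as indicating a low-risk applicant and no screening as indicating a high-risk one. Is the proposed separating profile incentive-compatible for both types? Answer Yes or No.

Yes

Under these beliefs, the screening earns rebate 21 and no screening earns rebate 11.
low-risk: the screening nets 21 − 3 = 18; no screening nets 11. low-risk prefers the screening.
high-risk: the screening nets 21 − 15 = 6; no screening nets 11. high-risk prefers no screening.
Neither type deviates, so the separating profile is an equilibrium.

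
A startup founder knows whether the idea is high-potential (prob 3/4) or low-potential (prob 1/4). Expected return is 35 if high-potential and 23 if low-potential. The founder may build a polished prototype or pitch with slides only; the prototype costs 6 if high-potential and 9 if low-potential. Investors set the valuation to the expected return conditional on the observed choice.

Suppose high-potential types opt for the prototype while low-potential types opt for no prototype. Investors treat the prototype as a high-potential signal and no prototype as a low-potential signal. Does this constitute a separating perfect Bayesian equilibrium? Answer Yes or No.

No

Under these beliefs, the prototype earns valuation 35 and no prototype earns valuation 23.
high-potential: the prototype nets 35 − 6 = 29; no prototype nets 23. high-potential prefers the prototype.
low-potential: the prototype nets 35 − 9 = 26; no prototype nets 23. low-potential would deviate to the prototype.
low-potential has a profitable deviation, so the profile is not an equilibrium.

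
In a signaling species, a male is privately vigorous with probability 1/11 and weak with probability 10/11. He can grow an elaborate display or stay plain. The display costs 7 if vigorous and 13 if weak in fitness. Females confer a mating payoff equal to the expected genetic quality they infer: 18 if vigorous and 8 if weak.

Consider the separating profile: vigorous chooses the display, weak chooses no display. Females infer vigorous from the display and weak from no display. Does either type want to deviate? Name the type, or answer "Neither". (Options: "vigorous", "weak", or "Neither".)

Neither

The display pays 18; no display pays 8.
vigorous: assigned the display, nets 18 − 7 = 11; deviating to no display nets 8.
weak: assigned no display, nets 8; deviating to the display nets 18 − 13 = 5.
Both types strictly prefer their assigned action; no profitable deviation.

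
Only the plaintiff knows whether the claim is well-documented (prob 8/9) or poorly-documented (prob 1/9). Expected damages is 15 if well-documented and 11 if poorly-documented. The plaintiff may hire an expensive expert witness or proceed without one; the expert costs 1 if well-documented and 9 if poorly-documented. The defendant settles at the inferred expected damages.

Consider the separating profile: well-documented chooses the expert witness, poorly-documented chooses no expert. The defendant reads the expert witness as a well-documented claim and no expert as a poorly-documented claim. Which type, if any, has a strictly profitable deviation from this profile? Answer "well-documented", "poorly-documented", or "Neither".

Neither

The expert witness pays 15; no expert pays 11.
well-documented: assigned the expert witness, nets 15 − 1 = 14; deviating to no expert nets 11.
poorly-documented: assigned no expert, nets 11; deviating to the expert witness nets 15 − 9 = 6.
Both types strictly prefer their assigned action; no profitable deviation.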